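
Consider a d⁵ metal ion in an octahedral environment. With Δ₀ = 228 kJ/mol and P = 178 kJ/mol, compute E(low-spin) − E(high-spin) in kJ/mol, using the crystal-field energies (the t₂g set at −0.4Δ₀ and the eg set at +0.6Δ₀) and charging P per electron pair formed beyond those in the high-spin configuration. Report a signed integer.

-100

High-spin d⁵ fills as t₂g³ eg² with CFSE 3(−0.4) + 2(+0.6) = 0.0Δ₀ = 0 kJ/mol.
Low-spin: t₂g⁵ eg⁰, orbital CFSE = -2.0Δ₀ = -456 kJ/mol; plus 2 excess pairs × P = +356 kJ/mol; total -100 kJ/mol.
Thus E(LS) − E(HS) = -100 kJ/mol.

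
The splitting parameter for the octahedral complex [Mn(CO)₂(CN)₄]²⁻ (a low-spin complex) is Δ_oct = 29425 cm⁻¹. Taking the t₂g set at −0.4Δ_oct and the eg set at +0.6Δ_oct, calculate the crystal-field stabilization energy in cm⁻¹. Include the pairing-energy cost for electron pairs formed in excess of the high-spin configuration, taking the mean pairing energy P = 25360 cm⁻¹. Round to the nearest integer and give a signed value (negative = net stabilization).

-8130

Ligand charges: 2×(+0) from CO and 4×(-1) from CN⁻ sum to -4; with overall charge -2, Mn is +2.
Mn²⁺: group 7, so d-count = 7 − 2 = 5.
Electron filling gives t₂g⁵ eg⁰.
Orbital CFSE = 5(-0.4) + 0(0.6) = -2.0Δ_oct = -2.0 × 29425 = -58850 cm⁻¹.
Pairing penalty: 2 pairs vs 0 in the high-spin reference → 2 extra × P = 50720 cm⁻¹.
Overall CFSE = -58850 + 50720 = -8130 cm⁻¹.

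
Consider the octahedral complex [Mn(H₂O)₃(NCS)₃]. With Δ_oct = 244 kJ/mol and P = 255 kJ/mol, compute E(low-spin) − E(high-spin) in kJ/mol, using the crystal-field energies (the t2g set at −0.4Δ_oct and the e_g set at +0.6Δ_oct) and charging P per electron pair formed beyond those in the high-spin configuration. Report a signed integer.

Ligand charges: 3×(+0) from H₂O and 3×(-1) from NCS⁻ sum to -3; with overall charge +0, Mn is +3.
Mn sits in group 7; removing 3 electrons leaves Mn³⁺ with 7 − 3 = 4 d electrons.
High-spin d⁴ fills as t2g^3 e_g^1 with CFSE 3(−0.4) + 1(+0.6) = -0.6Δ_oct = -146 kJ/mol.
Low-spin t2g^4 e_g^0 gives -1.6Δ_oct = -390 kJ/mol, but forming 1 extra pair costs 1P = 255 kJ/mol, so E(LS) = -390 + 255 = -135 kJ/mol.
Thus E(LS) − E(HS) = 11 kJ/mol.

11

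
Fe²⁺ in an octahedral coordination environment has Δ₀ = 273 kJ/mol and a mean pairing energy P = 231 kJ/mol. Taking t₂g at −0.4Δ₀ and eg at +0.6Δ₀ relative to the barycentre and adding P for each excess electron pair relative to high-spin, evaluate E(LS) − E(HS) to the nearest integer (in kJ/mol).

Fe²⁺: group 8, so d-count = 8 − 2 = 6.
High-spin: t₂g⁴ eg², CFSE = -0.4Δ₀ = -109 kJ/mol.
Low-spin: t₂g⁶ eg⁰, orbital CFSE = -2.4Δ₀ = -655 kJ/mol; plus 2 excess pairs × P = +462 kJ/mol; total -193 kJ/mol.
E(LS) − E(HS) = -193 − (-109) = -84 kJ/mol.

-84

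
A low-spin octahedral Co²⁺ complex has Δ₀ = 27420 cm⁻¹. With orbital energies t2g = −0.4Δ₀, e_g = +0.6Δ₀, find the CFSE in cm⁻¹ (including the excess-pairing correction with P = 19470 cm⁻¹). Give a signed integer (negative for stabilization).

-29886

Group 9 minus oxidation state +2 gives a d⁷ configuration for Co²⁺.
Electron filling gives t2g^6 e_g^1.
CFSE(orbital) = 6×(-0.4Δ₀) + 1×(0.6Δ₀) = -1.8Δ₀; with Δ₀ = 27420 cm⁻¹ that is -49356 cm⁻¹.
Pairing penalty: 3 pairs vs 2 in the high-spin reference → 1 extra × P = 19470 cm⁻¹.
Combining: -49356 + 19470 = -29886 cm⁻¹.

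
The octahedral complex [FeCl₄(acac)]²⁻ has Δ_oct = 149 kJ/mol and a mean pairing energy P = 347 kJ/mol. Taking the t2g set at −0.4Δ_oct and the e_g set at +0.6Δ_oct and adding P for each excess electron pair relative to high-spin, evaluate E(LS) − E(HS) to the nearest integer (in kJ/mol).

396

Ligand charges: 4×(-1) from Cl⁻ and 1×(-1) from acac⁻ sum to -5; with overall charge -2, Fe is +3.
Fe is in group 8, so Fe³⁺ is d⁵ (8 − 3 = 5).
In the high-spin limit (t2g^3 e_g^2) the orbital term is 0.0Δ_oct = 0 kJ/mol, with no excess pairing.
Low-spin: t2g^5 e_g^0, orbital CFSE = -2.0Δ_oct = -298 kJ/mol; plus 2 excess pairs × P = +694 kJ/mol; total 396 kJ/mol.
Thus E(LS) − E(HS) = 396 kJ/mol.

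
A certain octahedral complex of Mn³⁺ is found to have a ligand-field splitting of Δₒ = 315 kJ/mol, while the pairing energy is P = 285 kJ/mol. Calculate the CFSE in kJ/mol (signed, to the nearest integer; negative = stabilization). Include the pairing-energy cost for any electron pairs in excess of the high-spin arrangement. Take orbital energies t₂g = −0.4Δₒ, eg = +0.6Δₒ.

-219

Group 7 minus oxidation state +3 gives a d⁴ configuration for Mn³⁺.
With Δₒ > P the complex is low-spin.
Configuration: t₂g⁴ eg⁰.
Orbital CFSE = -1.6Δₒ = -1.6 × 315 = -504 kJ/mol.
Excess pairs vs high-spin: 1 − 0 = 1; pairing cost = +285 kJ/mol.
Net CFSE = -504 + 285 = -219 kJ/mol.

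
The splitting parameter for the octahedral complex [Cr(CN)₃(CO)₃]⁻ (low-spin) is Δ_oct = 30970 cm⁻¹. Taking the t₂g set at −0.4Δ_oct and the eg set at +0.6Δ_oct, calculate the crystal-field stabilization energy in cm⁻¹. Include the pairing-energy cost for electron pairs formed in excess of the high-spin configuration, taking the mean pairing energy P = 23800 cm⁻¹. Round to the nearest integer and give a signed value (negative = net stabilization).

-25752

Ligand charges: 3×(-1) from CN⁻ and 3×(+0) from CO sum to -3; with overall charge -1, Cr is +2.
Cr is in group 6, so Cr²⁺ is d⁴ (6 − 2 = 4).
The d⁴ electrons fill as t₂g⁴ eg⁰.
Orbital CFSE = 4(-0.4) + 0(0.6) = -1.6Δ_oct = -1.6 × 30970 = -49552 cm⁻¹.
Relative to high-spin t₂g³ eg¹ (0 paired), the low-spin configuration has 1 additional pair, contributing +1 × 23800 = +23800 cm⁻¹.
Combining: -49552 + 23800 = -25752 cm⁻¹.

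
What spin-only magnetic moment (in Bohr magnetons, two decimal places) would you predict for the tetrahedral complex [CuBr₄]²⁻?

1.73 Bohr magnetons

Each Br⁻ contributes -1; 4 × (-1) = -4. With overall charge -2, Cu is in the +2 oxidation state.
Cu sits in group 11; removing 2 electrons leaves Cu²⁺ with 11 − 2 = 9 d electrons.
With tetrahedral geometry the complex is necessarily high-spin.
Configuration: e⁴ t₂⁵ → 1 unpaired electron.
μ(spin-only) = √[1(1+2)] = √3 ≈ 1.73 Bohr magnetons.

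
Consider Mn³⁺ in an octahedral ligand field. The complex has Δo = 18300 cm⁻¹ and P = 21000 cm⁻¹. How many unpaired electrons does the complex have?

4

Group 7 minus oxidation state +3 gives a d⁴ configuration for Mn³⁺.
Since Δo = 18300 cm⁻¹ < P = 21000 cm⁻¹, the complex adopts the high-spin configuration.
That gives t₂g³ eg¹.
Unpaired electrons: 4.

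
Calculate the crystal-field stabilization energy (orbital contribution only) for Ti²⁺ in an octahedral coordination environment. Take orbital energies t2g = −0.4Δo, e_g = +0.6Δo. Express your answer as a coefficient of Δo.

-0.8 Δo

Group 4 minus oxidation state +2 gives a d² configuration for Ti²⁺.
Configuration: t2g^2 e_g^0.
CFSE = 2(-0.4Δo) + 0(0.6Δo) = -0.8Δo + 0.0Δo = -0.8Δo.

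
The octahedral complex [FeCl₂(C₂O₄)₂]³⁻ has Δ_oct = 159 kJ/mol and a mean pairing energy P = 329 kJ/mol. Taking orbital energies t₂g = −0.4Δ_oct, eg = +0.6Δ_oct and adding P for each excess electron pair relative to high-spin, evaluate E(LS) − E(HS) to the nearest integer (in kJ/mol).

340

Ligand charges: 2×(-1) from Cl⁻ and 2×(-2) from C₂O₄²⁻ sum to -6; with overall charge -3, Fe is +3.
Fe sits in group 8; removing 3 electrons leaves Fe³⁺ with 8 − 3 = 5 d electrons.
High-spin d⁵ fills as t₂g³ eg² with CFSE 3(−0.4) + 2(+0.6) = 0.0Δ_oct = 0 kJ/mol.
Low-spin: t₂g⁵ eg⁰, orbital CFSE = -2.0Δ_oct = -318 kJ/mol; plus 2 excess pairs × P = +658 kJ/mol; total 340 kJ/mol.
The difference is 340 − (0) = 340 kJ/mol, so high-spin lies lower.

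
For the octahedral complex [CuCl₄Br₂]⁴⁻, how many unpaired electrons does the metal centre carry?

Ligand charges: 4×(-1) from Cl⁻ and 2×(-1) from Br⁻ sum to -6; with overall charge -4, Cu is +2.
Cu²⁺: group 11, so d-count = 11 − 2 = 9.
Configuration: t₂g⁶ eg³, giving 1 unpaired electron.

1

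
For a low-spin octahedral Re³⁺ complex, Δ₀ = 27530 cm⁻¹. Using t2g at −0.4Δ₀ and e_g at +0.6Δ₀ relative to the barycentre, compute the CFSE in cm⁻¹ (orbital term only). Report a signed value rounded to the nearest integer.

-44048

Group 7 minus oxidation state +3 gives a d⁴ configuration for Re³⁺.
The d⁴ electrons fill as t2g^4 e_g^0.
The orbital stabilization is -1.6Δ₀ = -1.6 × 27530 = -44048 cm⁻¹.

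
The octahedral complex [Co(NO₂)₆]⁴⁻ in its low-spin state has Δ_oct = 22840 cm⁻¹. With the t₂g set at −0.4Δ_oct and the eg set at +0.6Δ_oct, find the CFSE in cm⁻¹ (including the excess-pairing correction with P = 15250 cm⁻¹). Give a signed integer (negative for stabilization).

-25862

Each NO₂⁻ contributes -1; 6 × (-1) = -6. With overall charge -4, Co is in the +2 oxidation state.
Co²⁺: group 9, so d-count = 9 − 2 = 7.
Configuration: t₂g⁶ eg¹.
CFSE(orbital) = 6×(-0.4Δ_oct) + 1×(0.6Δ_oct) = -1.8Δ_oct; with Δ_oct = 22840 cm⁻¹ that is -41112 cm⁻¹.
High-spin d⁷ would be t₂g⁵ eg² with 2 pairs; low-spin has 3, so 1 excess pair costs +1P = +15250 cm⁻¹.
Overall CFSE = -41112 + 15250 = -25862 cm⁻¹.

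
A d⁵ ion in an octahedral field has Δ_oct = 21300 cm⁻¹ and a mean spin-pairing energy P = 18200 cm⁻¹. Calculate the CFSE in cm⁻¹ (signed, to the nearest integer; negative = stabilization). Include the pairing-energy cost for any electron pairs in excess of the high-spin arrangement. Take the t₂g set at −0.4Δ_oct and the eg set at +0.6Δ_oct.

Here Δ_oct > P (21300 > 18200), so the low-spin state is favoured.
That gives t₂g⁵ eg⁰.
Orbital CFSE = -2.0Δ_oct = -2.0 × 21300 = -42600 cm⁻¹.
Excess pairs vs high-spin: 2 − 0 = 2; pairing cost = +36400 cm⁻¹.
Net CFSE = -42600 + 36400 = -6200 cm⁻¹.

-6200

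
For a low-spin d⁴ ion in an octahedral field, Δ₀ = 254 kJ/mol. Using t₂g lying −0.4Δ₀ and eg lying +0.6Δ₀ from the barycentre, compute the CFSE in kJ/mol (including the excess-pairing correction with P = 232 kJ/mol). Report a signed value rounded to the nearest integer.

-174

The d⁴ electrons fill as t₂g⁴ eg⁰.
The orbital stabilization is -1.6Δ₀ = -1.6 × 254 = -406 kJ/mol.
High-spin d⁴ would be t₂g³ eg¹ with 0 pairs; low-spin has 1, so 1 excess pair costs +1P = +232 kJ/mol.
Overall CFSE = -406 + 232 = -174 kJ/mol.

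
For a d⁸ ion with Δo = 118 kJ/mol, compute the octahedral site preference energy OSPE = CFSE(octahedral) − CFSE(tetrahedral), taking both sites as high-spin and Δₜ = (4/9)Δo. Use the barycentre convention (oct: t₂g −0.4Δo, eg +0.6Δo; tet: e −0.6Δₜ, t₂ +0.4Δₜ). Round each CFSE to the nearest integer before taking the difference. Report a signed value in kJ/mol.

In an octahedral site d⁸ (HS) is t₂g⁶ eg², giving CFSE(oct) = -1.2Δo = -142 kJ/mol.
In a tetrahedral site the filling is e⁴ t₂⁴: CFSE(tet) = -0.8Δₜ = -0.8 × (4/9)(118) = -42 kJ/mol.
OSPE = -142 − (-42) = -100 kJ/mol.

-100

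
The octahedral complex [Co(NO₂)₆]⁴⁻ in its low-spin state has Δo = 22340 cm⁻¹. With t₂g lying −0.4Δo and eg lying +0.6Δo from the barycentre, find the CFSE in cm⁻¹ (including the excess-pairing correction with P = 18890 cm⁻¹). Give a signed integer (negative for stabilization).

Each NO₂⁻ contributes -1; 6 × (-1) = -6. With overall charge -4, Co is in the +2 oxidation state.
Co²⁺: group 9, so d-count = 9 − 2 = 7.
Electron filling gives t₂g⁶ eg¹.
CFSE(orbital) = 6×(-0.4Δo) + 1×(0.6Δo) = -1.8Δo; with Δo = 22340 cm⁻¹ that is -40212 cm⁻¹.
Relative to high-spin t₂g⁵ eg² (2 paired), the low-spin configuration has 1 additional pair, contributing +1 × 18890 = +18890 cm⁻¹.
Overall CFSE = -40212 + 18890 = -21322 cm⁻¹.

-21322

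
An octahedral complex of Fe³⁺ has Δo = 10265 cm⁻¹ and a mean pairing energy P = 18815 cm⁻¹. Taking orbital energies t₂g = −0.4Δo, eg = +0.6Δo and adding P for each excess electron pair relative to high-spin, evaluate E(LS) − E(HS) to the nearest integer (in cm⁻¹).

17100

Fe is in group 8, so Fe³⁺ is d⁵ (8 − 3 = 5).
High-spin: t₂g³ eg², CFSE = 0.0Δo = 0 cm⁻¹.
For low-spin the configuration is t₂g⁵ eg⁰: orbital energy -2.0 × 10265 = -20530 cm⁻¹, and 2 additional pairs relative to high-spin add 37630 cm⁻¹, giving 17100 cm⁻¹.
E(LS) − E(HS) = 17100 − (0) = 17100 cm⁻¹.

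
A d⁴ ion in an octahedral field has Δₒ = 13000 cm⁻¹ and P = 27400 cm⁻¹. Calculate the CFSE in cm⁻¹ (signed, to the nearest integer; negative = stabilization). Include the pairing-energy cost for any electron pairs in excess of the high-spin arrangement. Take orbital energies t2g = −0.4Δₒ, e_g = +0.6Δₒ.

-7800

Δₒ < P, so pairing is avoided: the ground state is high-spin.
Filling d⁴ accordingly: t2g^3 e_g^1.
Orbital CFSE = -0.6Δₒ = -0.6 × 13000 = -7800 cm⁻¹.
High-spin has no excess pairs, so no pairing correction applies.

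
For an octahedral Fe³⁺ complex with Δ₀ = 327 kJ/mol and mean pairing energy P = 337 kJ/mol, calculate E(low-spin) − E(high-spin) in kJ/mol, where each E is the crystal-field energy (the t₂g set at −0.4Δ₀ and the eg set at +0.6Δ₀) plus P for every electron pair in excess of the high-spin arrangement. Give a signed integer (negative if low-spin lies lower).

20

Fe sits in group 8; removing 3 electrons leaves Fe³⁺ with 8 − 3 = 5 d electrons.
In the high-spin limit (t₂g³ eg²) the orbital term is 0.0Δ₀ = 0 kJ/mol, with no excess pairing.
For low-spin the configuration is t₂g⁵ eg⁰: orbital energy -2.0 × 327 = -654 kJ/mol, and 2 additional pairs relative to high-spin add 674 kJ/mol, giving 20 kJ/mol.
Thus E(LS) − E(HS) = 20 kJ/mol.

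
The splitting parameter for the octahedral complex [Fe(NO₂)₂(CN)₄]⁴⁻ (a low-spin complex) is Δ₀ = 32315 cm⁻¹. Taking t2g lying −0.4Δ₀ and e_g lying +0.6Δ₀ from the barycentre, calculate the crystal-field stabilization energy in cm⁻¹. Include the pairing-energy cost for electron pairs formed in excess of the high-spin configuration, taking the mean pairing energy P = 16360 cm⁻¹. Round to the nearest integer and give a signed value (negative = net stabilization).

Ligand charges: 2×(-1) from NO₂⁻ and 4×(-1) from CN⁻ sum to -6; with overall charge -4, Fe is +2.
Fe²⁺: group 8, so d-count = 8 − 2 = 6.
Electron filling gives t2g^6 e_g^0.
CFSE(orbital) = 6×(-0.4Δ₀) + 0×(0.6Δ₀) = -2.4Δ₀; with Δ₀ = 32315 cm⁻¹ that is -77556 cm⁻¹.
High-spin d⁶ would be t2g^4 e_g^2 with 1 pair; low-spin has 3, so 2 excess pairs cost +2P = +32720 cm⁻¹.
Combining: -77556 + 32720 = -44836 cm⁻¹.

-44836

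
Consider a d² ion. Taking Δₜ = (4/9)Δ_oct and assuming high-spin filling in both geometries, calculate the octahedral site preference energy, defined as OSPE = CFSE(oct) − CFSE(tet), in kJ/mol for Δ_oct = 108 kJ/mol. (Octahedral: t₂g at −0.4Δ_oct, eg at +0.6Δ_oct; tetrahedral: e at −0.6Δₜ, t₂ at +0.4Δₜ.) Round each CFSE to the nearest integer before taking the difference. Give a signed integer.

-28

Octahedral high-spin t₂g² eg⁰: CFSE = -0.8 × 108 = -86 kJ/mol.
Tetrahedral: e² t₂⁰, CFSE = 2(−0.6) + 0(+0.4) = -1.2Δₜ = -1.2 × (4/9) × 108 = -58 kJ/mol.
OSPE = -86 − (-58) = -28 kJ/mol.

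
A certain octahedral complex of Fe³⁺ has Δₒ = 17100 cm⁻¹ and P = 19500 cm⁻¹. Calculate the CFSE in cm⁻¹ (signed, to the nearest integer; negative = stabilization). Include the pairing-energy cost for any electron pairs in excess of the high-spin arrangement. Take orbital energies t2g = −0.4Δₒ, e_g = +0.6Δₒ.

Fe is in group 8, so Fe³⁺ is d⁵ (8 − 3 = 5).
With Δₒ < P the complex is high-spin.
That gives t2g^3 e_g^2.
Orbital CFSE = 0.0Δₒ = 0.0 × 17100 = 0 cm⁻¹.
High-spin has no excess pairs, so no pairing correction applies.

0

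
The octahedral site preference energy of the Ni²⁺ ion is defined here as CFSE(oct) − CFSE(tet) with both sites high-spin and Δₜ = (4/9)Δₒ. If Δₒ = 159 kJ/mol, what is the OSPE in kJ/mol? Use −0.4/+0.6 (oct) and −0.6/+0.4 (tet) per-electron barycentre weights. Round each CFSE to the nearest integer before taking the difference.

Ni is in group 10, so Ni²⁺ is d⁸ (10 − 2 = 8).
In an octahedral site d⁸ (HS) is t₂g⁶ eg², giving CFSE(oct) = -1.2Δₒ = -191 kJ/mol.
In a tetrahedral site the filling is e⁴ t₂⁴: CFSE(tet) = -0.8Δₜ = -0.8 × (4/9)(159) = -57 kJ/mol.
OSPE = -191 − (-57) = -134 kJ/mol.

-134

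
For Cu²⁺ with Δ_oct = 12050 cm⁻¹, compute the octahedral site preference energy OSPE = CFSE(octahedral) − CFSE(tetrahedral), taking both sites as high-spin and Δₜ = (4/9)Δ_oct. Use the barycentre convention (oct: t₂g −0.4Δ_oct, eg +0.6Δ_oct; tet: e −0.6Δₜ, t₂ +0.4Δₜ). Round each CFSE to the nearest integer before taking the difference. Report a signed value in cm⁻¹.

Cu sits in group 11; removing 2 electrons leaves Cu²⁺ with 11 − 2 = 9 d electrons.
Octahedral high-spin t2g^6 e_g^3: CFSE = -0.6 × 12050 = -7230 cm⁻¹.
Tetrahedral e^4 t2^5 gives -0.4Δₜ = -0.4 × (4/9) × 12050 = -2142 cm⁻¹.
Subtracting, OSPE = -7230 − (-2142) = -5088 cm⁻¹.

-5088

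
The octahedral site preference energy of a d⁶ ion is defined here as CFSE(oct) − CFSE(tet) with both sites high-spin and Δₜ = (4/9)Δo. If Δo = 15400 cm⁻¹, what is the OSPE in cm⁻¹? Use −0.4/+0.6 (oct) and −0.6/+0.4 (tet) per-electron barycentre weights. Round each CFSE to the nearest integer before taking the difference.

Octahedral (high-spin): t₂g⁴ eg², CFSE = 4(−0.4) + 2(+0.6) = -0.4Δo = -0.4 × 15400 = -6160 cm⁻¹.
Tetrahedral: e³ t₂³, CFSE = 3(−0.6) + 3(+0.4) = -0.6Δₜ = -0.6 × (4/9) × 15400 = -4107 cm⁻¹.
OSPE = CFSE(oct) − CFSE(tet) = -6160 − (-4107) = -2053 cm⁻¹.

-2053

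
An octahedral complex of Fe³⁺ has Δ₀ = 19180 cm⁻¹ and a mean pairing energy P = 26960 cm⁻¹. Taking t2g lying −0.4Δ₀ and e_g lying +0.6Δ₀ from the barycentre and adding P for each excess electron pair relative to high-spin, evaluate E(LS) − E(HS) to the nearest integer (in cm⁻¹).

Fe³⁺: group 8, so d-count = 8 − 3 = 5.
High-spin d⁵ fills as t2g^3 e_g^2 with CFSE 3(−0.4) + 2(+0.6) = 0.0Δ₀ = 0 cm⁻¹.
Low-spin t2g^5 e_g^0 gives -2.0Δ₀ = -38360 cm⁻¹, but forming 2 extra pairs costs 2P = 53920 cm⁻¹, so E(LS) = -38360 + 53920 = 15560 cm⁻¹.
E(LS) − E(HS) = 15560 − (0) = 15560 cm⁻¹.

15560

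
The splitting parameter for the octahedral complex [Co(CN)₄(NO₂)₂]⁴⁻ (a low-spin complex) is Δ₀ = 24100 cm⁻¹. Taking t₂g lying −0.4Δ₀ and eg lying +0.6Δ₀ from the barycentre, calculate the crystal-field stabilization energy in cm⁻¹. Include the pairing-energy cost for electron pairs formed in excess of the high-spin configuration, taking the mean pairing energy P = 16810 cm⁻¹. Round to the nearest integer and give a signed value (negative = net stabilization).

-26570

Ligand charges: 4×(-1) from CN⁻ and 2×(-1) from NO₂⁻ sum to -6; with overall charge -4, Co is +2.
Group 9 minus oxidation state +2 gives a d⁷ configuration for Co²⁺.
Electron filling gives t₂g⁶ eg¹.
Orbital CFSE = 6(-0.4) + 1(0.6) = -1.8Δ₀ = -1.8 × 24100 = -43380 cm⁻¹.
Pairing penalty: 3 pairs vs 2 in the high-spin reference → 1 extra × P = 16810 cm⁻¹.
Net CFSE = -43380 + 16810 = -26570 cm⁻¹.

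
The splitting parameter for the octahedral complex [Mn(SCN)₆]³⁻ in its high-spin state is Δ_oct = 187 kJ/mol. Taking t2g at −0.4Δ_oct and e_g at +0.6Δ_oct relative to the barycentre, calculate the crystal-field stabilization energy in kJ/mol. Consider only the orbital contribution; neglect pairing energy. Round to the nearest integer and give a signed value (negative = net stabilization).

Each SCN⁻ contributes -1; 6 × (-1) = -6. With overall charge -3, Mn is in the +3 oxidation state.
Mn³⁺: group 7, so d-count = 7 − 3 = 4.
The d⁴ electrons fill as t2g^3 e_g^1.
CFSE(orbital) = 3×(-0.4Δ_oct) + 1×(0.6Δ_oct) = -0.6Δ_oct; with Δ_oct = 187 kJ/mol that is -112 kJ/mol.

-112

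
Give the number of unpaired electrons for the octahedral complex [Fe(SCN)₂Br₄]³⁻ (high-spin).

5

Ligand charges: 2×(-1) from SCN⁻ and 4×(-1) from Br⁻ sum to -6; with overall charge -3, Fe is +3.
Fe sits in group 8; removing 3 electrons leaves Fe³⁺ with 8 − 3 = 5 d electrons.
Configuration: t₂g³ eg², giving 5 unpaired electrons.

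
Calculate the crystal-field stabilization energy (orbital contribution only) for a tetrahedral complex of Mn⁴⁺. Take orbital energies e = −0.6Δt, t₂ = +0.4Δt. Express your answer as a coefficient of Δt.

Group 7 minus oxidation state +4 gives a d³ configuration for Mn⁴⁺.
Tetrahedral splitting is small, so the complex is high-spin.
Configuration: e² t₂¹.
CFSE = 2(-0.6Δt) + 1(0.4Δt) = -1.2Δt + 0.4Δt = -0.8Δt.

-0.8 Δt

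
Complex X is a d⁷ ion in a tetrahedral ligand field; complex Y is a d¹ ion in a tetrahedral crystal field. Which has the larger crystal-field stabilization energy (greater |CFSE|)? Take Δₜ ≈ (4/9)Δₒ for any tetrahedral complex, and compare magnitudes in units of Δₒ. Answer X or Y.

X: Tetrahedral fields are weak (Δₜ ≈ 4/9 Δₒ), so electrons fill high-spin; e^4 t2^3, CFSE = -1.2Δₜ ≈ -0.53Δₒ.
Y: Tetrahedral splitting is small, so the complex is high-spin; e¹ t₂⁰, CFSE = -0.6Δₜ ≈ -0.27Δₒ.
So X has the larger |CFSE|.

X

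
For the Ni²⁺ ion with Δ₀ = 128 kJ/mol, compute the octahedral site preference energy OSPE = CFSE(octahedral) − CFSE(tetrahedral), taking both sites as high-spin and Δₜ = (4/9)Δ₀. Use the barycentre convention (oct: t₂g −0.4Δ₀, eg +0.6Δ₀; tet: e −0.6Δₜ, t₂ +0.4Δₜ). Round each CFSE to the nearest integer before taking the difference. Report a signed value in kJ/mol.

Group 10 minus oxidation state +2 gives a d⁸ configuration for Ni²⁺.
Octahedral high-spin t₂g⁶ eg²: CFSE = -1.2 × 128 = -154 kJ/mol.
Tetrahedral: e⁴ t₂⁴, CFSE = 4(−0.6) + 4(+0.4) = -0.8Δₜ = -0.8 × (4/9) × 128 = -46 kJ/mol.
OSPE = -154 − (-46) = -108 kJ/mol.

-108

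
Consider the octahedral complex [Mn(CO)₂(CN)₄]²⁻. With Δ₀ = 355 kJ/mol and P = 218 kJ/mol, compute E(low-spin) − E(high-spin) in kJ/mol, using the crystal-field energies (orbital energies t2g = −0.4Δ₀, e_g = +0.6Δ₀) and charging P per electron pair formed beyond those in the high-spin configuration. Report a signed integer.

Ligand charges: 2×(+0) from CO and 4×(-1) from CN⁻ sum to -4; with overall charge -2, Mn is +2.
Group 7 minus oxidation state +2 gives a d⁵ configuration for Mn²⁺.
In the high-spin limit (t2g^3 e_g^2) the orbital term is 0.0Δ₀ = 0 kJ/mol, with no excess pairing.
For low-spin the configuration is t2g^5 e_g^0: orbital energy -2.0 × 355 = -710 kJ/mol, and 2 additional pairs relative to high-spin add 436 kJ/mol, giving -274 kJ/mol.
The difference is -274 − (0) = -274 kJ/mol, so low-spin lies lower.

-274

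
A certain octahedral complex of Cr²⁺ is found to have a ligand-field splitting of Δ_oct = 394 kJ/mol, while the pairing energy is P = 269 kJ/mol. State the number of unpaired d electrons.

2

Cr sits in group 6; removing 2 electrons leaves Cr²⁺ with 6 − 2 = 4 d electrons.
Δ_oct > P, so pairing is preferred: the ground state is low-spin.
Configuration: t₂g⁴ eg⁰.
Unpaired electrons: 2.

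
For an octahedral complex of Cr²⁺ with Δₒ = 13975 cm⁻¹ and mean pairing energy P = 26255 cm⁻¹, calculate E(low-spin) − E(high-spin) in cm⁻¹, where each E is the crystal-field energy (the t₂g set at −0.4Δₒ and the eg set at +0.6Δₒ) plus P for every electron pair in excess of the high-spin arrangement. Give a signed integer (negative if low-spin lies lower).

12280

Cr is in group 6, so Cr²⁺ is d⁴ (6 − 2 = 4).
High-spin d⁴ fills as t₂g³ eg¹ with CFSE 3(−0.4) + 1(+0.6) = -0.6Δₒ = -8385 cm⁻¹.
Low-spin: t₂g⁴ eg⁰, orbital CFSE = -1.6Δₒ = -22360 cm⁻¹; plus 1 excess pair × P = +26255 cm⁻¹; total 3895 cm⁻¹.
Thus E(LS) − E(HS) = 12280 cm⁻¹.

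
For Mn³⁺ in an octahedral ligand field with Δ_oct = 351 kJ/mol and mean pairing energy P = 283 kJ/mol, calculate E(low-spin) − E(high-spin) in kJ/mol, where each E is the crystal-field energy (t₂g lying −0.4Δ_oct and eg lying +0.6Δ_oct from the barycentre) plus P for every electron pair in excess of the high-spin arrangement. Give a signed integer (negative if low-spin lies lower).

-68

Group 7 minus oxidation state +3 gives a d⁴ configuration for Mn³⁺.
High-spin: t₂g³ eg¹, CFSE = -0.6Δ_oct = -211 kJ/mol.
For low-spin the configuration is t₂g⁴ eg⁰: orbital energy -1.6 × 351 = -562 kJ/mol, and 1 additional pair relative to high-spin adds 283 kJ/mol, giving -279 kJ/mol.
Thus E(LS) − E(HS) = -68 kJ/mol.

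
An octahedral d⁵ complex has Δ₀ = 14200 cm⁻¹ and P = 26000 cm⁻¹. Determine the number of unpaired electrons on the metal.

5

Since Δ₀ = 14200 cm⁻¹ < P = 26000 cm⁻¹, the complex adopts the high-spin configuration.
Filling d⁵ accordingly: t₂g³ eg².
Unpaired electrons: 5.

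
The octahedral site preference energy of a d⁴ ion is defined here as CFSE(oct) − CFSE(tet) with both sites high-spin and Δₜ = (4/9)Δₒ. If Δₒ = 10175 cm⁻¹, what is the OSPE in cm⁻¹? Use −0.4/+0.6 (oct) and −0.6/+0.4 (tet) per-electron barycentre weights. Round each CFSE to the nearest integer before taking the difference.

-4296

Octahedral high-spin t₂g³ eg¹: CFSE = -0.6 × 10175 = -6105 cm⁻¹.
In a tetrahedral site the filling is e² t₂²: CFSE(tet) = -0.4Δₜ = -0.4 × (4/9)(10175) = -1809 cm⁻¹.
Subtracting, OSPE = -6105 − (-1809) = -4296 cm⁻¹.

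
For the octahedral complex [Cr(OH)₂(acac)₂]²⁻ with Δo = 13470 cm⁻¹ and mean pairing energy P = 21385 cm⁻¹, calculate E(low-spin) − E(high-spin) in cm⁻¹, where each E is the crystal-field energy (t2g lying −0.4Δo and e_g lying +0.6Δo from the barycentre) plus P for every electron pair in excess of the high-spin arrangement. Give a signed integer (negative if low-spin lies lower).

Ligand charges: 2×(-1) from OH⁻ and 2×(-1) from acac⁻ sum to -4; with overall charge -2, Cr is +2.
Cr is in group 6, so Cr²⁺ is d⁴ (6 − 2 = 4).
High-spin: t2g^3 e_g^1, CFSE = -0.6Δo = -8082 cm⁻¹.
Low-spin: t2g^4 e_g^0, orbital CFSE = -1.6Δo = -21552 cm⁻¹; plus 1 excess pair × P = +21385 cm⁻¹; total -167 cm⁻¹.
The difference is -167 − (-8082) = 7915 cm⁻¹, so high-spin lies lower.

7915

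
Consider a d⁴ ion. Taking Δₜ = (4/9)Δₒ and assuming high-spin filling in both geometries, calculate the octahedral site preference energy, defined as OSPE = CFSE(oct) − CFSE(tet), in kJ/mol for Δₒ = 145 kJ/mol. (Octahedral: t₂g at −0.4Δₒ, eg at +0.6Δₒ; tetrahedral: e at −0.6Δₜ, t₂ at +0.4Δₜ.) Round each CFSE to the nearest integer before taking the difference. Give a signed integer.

Octahedral (high-spin): t2g^3 e_g^1, CFSE = 3(−0.4) + 1(+0.6) = -0.6Δₒ = -0.6 × 145 = -87 kJ/mol.
In a tetrahedral site the filling is e^2 t2^2: CFSE(tet) = -0.4Δₜ = -0.4 × (4/9)(145) = -26 kJ/mol.
OSPE = CFSE(oct) − CFSE(tet) = -87 − (-26) = -61 kJ/mol.

-61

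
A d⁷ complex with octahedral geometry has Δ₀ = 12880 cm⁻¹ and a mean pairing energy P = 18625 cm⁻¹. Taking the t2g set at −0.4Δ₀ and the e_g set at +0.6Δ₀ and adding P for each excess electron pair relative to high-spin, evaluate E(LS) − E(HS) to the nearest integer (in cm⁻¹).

5745

In the high-spin limit (t2g^5 e_g^2) the orbital term is -0.8Δ₀ = -10304 cm⁻¹, with no excess pairing.
Low-spin t2g^6 e_g^1 gives -1.8Δ₀ = -23184 cm⁻¹, but forming 1 extra pair costs 1P = 18625 cm⁻¹, so E(LS) = -23184 + 18625 = -4559 cm⁻¹.
E(LS) − E(HS) = -4559 − (-10304) = 5745 cm⁻¹.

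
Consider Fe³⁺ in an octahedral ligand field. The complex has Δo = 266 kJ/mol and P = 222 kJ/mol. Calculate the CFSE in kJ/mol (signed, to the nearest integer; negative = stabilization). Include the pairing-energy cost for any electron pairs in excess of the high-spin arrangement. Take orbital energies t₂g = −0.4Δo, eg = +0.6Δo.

-88

Fe³⁺: group 8, so d-count = 8 − 3 = 5.
With Δo > P the complex is low-spin.
Configuration: t₂g⁵ eg⁰.
Orbital CFSE = -2.0Δo = -2.0 × 266 = -532 kJ/mol.
Excess pairs vs high-spin: 2 − 0 = 2; pairing cost = +444 kJ/mol.
Net CFSE = -532 + 444 = -88 kJ/mol.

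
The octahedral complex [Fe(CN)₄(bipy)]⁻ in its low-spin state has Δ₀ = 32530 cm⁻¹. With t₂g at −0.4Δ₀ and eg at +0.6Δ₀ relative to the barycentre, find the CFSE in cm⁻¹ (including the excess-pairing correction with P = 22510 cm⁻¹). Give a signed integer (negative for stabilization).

-20040

Ligand charges: 4×(-1) from CN⁻ and 1×(+0) from bipy sum to -4; with overall charge -1, Fe is +3.
Fe³⁺: group 8, so d-count = 8 − 3 = 5.
The d⁵ electrons fill as t₂g⁵ eg⁰.
The orbital stabilization is -2.0Δ₀ = -2.0 × 32530 = -65060 cm⁻¹.
Pairing penalty: 2 pairs vs 0 in the high-spin reference → 2 extra × P = 45020 cm⁻¹.
Overall CFSE = -65060 + 45020 = -20040 cm⁻¹.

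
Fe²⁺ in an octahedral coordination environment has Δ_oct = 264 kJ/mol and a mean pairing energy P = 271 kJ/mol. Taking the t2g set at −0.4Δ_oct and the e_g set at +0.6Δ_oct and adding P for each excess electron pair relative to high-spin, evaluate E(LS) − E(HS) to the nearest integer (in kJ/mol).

14

Fe is in group 8, so Fe²⁺ is d⁶ (8 − 2 = 6).
High-spin: t2g^4 e_g^2, CFSE = -0.4Δ_oct = -106 kJ/mol.
Low-spin: t2g^6 e_g^0, orbital CFSE = -2.4Δ_oct = -634 kJ/mol; plus 2 excess pairs × P = +542 kJ/mol; total -92 kJ/mol.
The difference is -92 − (-106) = 14 kJ/mol, so high-spin lies lower.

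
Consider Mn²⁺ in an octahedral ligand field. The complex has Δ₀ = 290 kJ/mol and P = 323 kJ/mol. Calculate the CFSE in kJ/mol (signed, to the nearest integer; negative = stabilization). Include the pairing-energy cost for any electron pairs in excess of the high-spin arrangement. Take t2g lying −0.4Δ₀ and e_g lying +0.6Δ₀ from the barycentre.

Mn sits in group 7; removing 2 electrons leaves Mn²⁺ with 7 − 2 = 5 d electrons.
Since Δ₀ = 290 kJ/mol < P = 323 kJ/mol, the complex adopts the high-spin configuration.
Configuration: t2g^3 e_g^2.
Orbital CFSE = 0.0Δ₀ = 0.0 × 290 = 0 kJ/mol.
High-spin has no excess pairs, so no pairing correction applies.

0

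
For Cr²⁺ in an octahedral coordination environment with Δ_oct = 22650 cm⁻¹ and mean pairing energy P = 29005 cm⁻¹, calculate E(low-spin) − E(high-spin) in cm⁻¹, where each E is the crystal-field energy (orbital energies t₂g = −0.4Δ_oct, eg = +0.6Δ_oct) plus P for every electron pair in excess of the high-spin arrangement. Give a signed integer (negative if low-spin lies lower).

Group 6 minus oxidation state +2 gives a d⁴ configuration for Cr²⁺.
High-spin d⁴ fills as t₂g³ eg¹ with CFSE 3(−0.4) + 1(+0.6) = -0.6Δ_oct = -13590 cm⁻¹.
Low-spin t₂g⁴ eg⁰ gives -1.6Δ_oct = -36240 cm⁻¹, but forming 1 extra pair costs 1P = 29005 cm⁻¹, so E(LS) = -36240 + 29005 = -7235 cm⁻¹.
Thus E(LS) − E(HS) = 6355 cm⁻¹.

6355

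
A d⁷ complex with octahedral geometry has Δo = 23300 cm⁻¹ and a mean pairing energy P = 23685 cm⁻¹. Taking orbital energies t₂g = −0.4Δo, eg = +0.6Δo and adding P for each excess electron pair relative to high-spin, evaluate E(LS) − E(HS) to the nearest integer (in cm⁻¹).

High-spin: t₂g⁵ eg², CFSE = -0.8Δo = -18640 cm⁻¹.
Low-spin t₂g⁶ eg¹ gives -1.8Δo = -41940 cm⁻¹, but forming 1 extra pair costs 1P = 23685 cm⁻¹, so E(LS) = -41940 + 23685 = -18255 cm⁻¹.
The difference is -18255 − (-18640) = 385 cm⁻¹, so high-spin lies lower.

385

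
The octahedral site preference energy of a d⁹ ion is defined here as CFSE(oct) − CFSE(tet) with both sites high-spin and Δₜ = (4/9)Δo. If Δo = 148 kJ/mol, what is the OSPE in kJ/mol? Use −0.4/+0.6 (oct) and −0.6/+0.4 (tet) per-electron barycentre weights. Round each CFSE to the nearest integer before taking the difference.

In an octahedral site d⁹ (HS) is t2g^6 e_g^3, giving CFSE(oct) = -0.6Δo = -89 kJ/mol.
Tetrahedral: e^4 t2^5, CFSE = 4(−0.6) + 5(+0.4) = -0.4Δₜ = -0.4 × (4/9) × 148 = -26 kJ/mol.
OSPE = -89 − (-26) = -63 kJ/mol.

-63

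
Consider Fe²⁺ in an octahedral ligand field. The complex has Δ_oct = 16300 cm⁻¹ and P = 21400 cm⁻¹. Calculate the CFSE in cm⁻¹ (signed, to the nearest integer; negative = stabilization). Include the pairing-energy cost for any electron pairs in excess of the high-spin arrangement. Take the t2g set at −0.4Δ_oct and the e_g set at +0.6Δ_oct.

-6520

Fe is in group 8, so Fe²⁺ is d⁶ (8 − 2 = 6).
Here Δ_oct < P (16300 < 21400), so the high-spin state is favoured.
Configuration: t2g^4 e_g^2.
Orbital CFSE = -0.4Δ_oct = -0.4 × 16300 = -6520 cm⁻¹.
High-spin has no excess pairs, so no pairing correction applies.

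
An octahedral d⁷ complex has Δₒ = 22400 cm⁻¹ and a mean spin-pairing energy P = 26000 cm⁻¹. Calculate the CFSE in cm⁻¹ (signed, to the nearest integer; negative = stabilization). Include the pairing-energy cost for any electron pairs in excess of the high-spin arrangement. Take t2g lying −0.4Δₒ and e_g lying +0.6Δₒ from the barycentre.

-17920

Δₒ < P, so pairing is avoided: the ground state is high-spin.
That gives t2g^5 e_g^2.
Orbital CFSE = -0.8Δₒ = -0.8 × 22400 = -17920 cm⁻¹.
High-spin has no excess pairs, so no pairing correction applies.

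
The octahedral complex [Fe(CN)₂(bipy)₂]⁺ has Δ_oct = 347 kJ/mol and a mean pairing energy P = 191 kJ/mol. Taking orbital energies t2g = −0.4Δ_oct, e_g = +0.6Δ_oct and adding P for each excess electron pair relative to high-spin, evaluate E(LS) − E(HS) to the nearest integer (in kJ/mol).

Ligand charges: 2×(-1) from CN⁻ and 2×(+0) from bipy sum to -2; with overall charge +1, Fe is +3.
Group 8 minus oxidation state +3 gives a d⁵ configuration for Fe³⁺.
In the high-spin limit (t2g^3 e_g^2) the orbital term is 0.0Δ_oct = 0 kJ/mol, with no excess pairing.
Low-spin t2g^5 e_g^0 gives -2.0Δ_oct = -694 kJ/mol, but forming 2 extra pairs costs 2P = 382 kJ/mol, so E(LS) = -694 + 382 = -312 kJ/mol.
E(LS) − E(HS) = -312 − (0) = -312 kJ/mol.

-312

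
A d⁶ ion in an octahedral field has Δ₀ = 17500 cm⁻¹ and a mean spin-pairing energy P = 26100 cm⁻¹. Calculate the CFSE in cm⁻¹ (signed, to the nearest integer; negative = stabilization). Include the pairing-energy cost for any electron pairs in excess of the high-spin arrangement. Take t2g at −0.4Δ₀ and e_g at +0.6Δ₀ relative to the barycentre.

-7000

With Δ₀ < P the complex is high-spin.
Filling d⁶ accordingly: t2g^4 e_g^2.
Orbital CFSE = -0.4Δ₀ = -0.4 × 17500 = -7000 cm⁻¹.
High-spin has no excess pairs, so no pairing correction applies.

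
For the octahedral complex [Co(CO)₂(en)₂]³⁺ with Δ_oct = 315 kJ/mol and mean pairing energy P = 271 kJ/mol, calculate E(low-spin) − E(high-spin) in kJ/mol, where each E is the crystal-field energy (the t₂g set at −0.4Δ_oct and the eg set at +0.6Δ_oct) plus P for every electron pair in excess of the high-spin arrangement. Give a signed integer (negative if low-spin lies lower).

-88

Ligand charges: 2×(+0) from CO and 2×(+0) from en sum to +0; with overall charge +3, Co is +3.
Group 9 minus oxidation state +3 gives a d⁶ configuration for Co³⁺.
In the high-spin limit (t₂g⁴ eg²) the orbital term is -0.4Δ_oct = -126 kJ/mol, with no excess pairing.
Low-spin: t₂g⁶ eg⁰, orbital CFSE = -2.4Δ_oct = -756 kJ/mol; plus 2 excess pairs × P = +542 kJ/mol; total -214 kJ/mol.
E(LS) − E(HS) = -214 − (-126) = -88 kJ/mol.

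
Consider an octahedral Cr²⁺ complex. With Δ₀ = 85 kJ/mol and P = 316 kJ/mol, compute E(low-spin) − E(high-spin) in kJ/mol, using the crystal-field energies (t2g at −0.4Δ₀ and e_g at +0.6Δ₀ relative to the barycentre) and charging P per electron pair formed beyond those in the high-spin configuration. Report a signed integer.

Cr sits in group 6; removing 2 electrons leaves Cr²⁺ with 6 − 2 = 4 d electrons.
In the high-spin limit (t2g^3 e_g^1) the orbital term is -0.6Δ₀ = -51 kJ/mol, with no excess pairing.
Low-spin t2g^4 e_g^0 gives -1.6Δ₀ = -136 kJ/mol, but forming 1 extra pair costs 1P = 316 kJ/mol, so E(LS) = -136 + 316 = 180 kJ/mol.
The difference is 180 − (-51) = 231 kJ/mol, so high-spin lies lower.

231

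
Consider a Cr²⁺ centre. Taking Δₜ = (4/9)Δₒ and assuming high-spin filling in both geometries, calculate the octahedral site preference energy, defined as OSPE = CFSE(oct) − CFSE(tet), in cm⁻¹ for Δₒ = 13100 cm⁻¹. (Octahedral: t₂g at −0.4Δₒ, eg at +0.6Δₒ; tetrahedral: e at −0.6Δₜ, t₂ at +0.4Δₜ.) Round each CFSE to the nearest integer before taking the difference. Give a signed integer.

Cr²⁺: group 6, so d-count = 6 − 2 = 4.
Octahedral (high-spin): t2g^3 e_g^1, CFSE = 3(−0.4) + 1(+0.6) = -0.6Δₒ = -0.6 × 13100 = -7860 cm⁻¹.
Tetrahedral e^2 t2^2 gives -0.4Δₜ = -0.4 × (4/9) × 13100 = -2329 cm⁻¹.
Subtracting, OSPE = -7860 − (-2329) = -5531 cm⁻¹.

-5531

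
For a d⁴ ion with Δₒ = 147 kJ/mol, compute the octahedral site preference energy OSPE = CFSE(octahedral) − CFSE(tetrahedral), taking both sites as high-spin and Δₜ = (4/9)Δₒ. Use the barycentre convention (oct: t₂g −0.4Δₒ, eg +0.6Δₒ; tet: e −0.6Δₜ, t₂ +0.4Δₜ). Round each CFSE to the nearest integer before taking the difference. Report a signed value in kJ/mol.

-62

Octahedral high-spin t2g^3 e_g^1: CFSE = -0.6 × 147 = -88 kJ/mol.
Tetrahedral e^2 t2^2 gives -0.4Δₜ = -0.4 × (4/9) × 147 = -26 kJ/mol.
OSPE = CFSE(oct) − CFSE(tet) = -88 − (-26) = -62 kJ/mol.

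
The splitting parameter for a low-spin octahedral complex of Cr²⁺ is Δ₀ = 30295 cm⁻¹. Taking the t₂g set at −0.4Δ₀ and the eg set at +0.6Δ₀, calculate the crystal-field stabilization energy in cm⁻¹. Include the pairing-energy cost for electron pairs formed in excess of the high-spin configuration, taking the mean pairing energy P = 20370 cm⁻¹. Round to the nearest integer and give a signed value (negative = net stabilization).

Cr is in group 6, so Cr²⁺ is d⁴ (6 − 2 = 4).
Electron filling gives t₂g⁴ eg⁰.
CFSE(orbital) = 4×(-0.4Δ₀) + 0×(0.6Δ₀) = -1.6Δ₀; with Δ₀ = 30295 cm⁻¹ that is -48472 cm⁻¹.
Pairing penalty: 1 pair vs 0 in the high-spin reference → 1 extra × P = 20370 cm⁻¹.
Overall CFSE = -48472 + 20370 = -28102 cm⁻¹.

-28102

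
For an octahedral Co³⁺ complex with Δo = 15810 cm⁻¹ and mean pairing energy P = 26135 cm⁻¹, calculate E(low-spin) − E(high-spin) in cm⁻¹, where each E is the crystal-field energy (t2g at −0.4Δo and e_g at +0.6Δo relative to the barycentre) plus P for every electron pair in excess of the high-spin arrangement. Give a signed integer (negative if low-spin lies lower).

20650

Group 9 minus oxidation state +3 gives a d⁶ configuration for Co³⁺.
High-spin: t2g^4 e_g^2, CFSE = -0.4Δo = -6324 cm⁻¹.
Low-spin: t2g^6 e_g^0, orbital CFSE = -2.4Δo = -37944 cm⁻¹; plus 2 excess pairs × P = +52270 cm⁻¹; total 14326 cm⁻¹.
The difference is 14326 − (-6324) = 20650 cm⁻¹, so high-spin lies lower.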